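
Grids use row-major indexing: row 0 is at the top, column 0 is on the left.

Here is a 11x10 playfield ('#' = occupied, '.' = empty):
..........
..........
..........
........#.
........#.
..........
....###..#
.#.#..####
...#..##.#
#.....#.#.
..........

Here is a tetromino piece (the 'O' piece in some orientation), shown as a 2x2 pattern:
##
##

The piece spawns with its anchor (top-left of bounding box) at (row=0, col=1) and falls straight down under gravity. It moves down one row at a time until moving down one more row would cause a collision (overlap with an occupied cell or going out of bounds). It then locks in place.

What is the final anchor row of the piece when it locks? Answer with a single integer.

Spawn at (row=0, col=1). Try each row:
  row 0: fits
  row 1: fits
  row 2: fits
  row 3: fits
  row 4: fits
  row 5: fits
  row 6: blocked -> lock at row 5

Answer: 5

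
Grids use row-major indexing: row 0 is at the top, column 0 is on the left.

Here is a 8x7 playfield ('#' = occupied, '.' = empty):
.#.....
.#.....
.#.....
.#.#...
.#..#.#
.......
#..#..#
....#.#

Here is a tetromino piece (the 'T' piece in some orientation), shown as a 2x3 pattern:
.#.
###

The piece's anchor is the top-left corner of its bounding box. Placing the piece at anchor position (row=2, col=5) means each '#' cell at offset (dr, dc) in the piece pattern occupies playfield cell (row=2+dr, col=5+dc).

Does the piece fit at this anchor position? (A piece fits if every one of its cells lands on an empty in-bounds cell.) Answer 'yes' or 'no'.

Check each piece cell at anchor (2, 5):
  offset (0,1) -> (2,6): empty -> OK
  offset (1,0) -> (3,5): empty -> OK
  offset (1,1) -> (3,6): empty -> OK
  offset (1,2) -> (3,7): out of bounds -> FAIL
All cells valid: no

Answer: no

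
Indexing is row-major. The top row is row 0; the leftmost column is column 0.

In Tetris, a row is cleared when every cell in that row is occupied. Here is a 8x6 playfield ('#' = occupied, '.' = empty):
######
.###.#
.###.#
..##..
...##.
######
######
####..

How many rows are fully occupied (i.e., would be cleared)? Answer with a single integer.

Check each row:
  row 0: 0 empty cells -> FULL (clear)
  row 1: 2 empty cells -> not full
  row 2: 2 empty cells -> not full
  row 3: 4 empty cells -> not full
  row 4: 4 empty cells -> not full
  row 5: 0 empty cells -> FULL (clear)
  row 6: 0 empty cells -> FULL (clear)
  row 7: 2 empty cells -> not full
Total rows cleared: 3

Answer: 3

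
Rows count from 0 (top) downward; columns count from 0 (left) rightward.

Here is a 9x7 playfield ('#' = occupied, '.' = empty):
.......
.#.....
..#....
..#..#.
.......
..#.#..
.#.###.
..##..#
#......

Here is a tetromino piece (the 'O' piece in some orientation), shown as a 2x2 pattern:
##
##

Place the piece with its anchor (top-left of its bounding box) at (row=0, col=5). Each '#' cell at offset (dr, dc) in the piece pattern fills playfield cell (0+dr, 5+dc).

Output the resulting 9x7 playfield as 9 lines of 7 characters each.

Answer: .....##
.#...##
..#....
..#..#.
.......
..#.#..
.#.###.
..##..#
#......

Derivation:
Fill (0+0,5+0) = (0,5)
Fill (0+0,5+1) = (0,6)
Fill (0+1,5+0) = (1,5)
Fill (0+1,5+1) = (1,6)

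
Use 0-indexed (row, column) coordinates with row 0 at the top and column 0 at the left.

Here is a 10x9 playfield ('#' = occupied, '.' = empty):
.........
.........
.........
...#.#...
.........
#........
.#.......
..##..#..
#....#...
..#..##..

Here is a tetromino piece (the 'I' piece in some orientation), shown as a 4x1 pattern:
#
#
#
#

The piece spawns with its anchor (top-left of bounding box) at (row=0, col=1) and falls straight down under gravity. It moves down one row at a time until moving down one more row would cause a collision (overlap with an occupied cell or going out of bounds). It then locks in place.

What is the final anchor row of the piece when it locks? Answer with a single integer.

Answer: 2

Derivation:
Spawn at (row=0, col=1). Try each row:
  row 0: fits
  row 1: fits
  row 2: fits
  row 3: blocked -> lock at row 2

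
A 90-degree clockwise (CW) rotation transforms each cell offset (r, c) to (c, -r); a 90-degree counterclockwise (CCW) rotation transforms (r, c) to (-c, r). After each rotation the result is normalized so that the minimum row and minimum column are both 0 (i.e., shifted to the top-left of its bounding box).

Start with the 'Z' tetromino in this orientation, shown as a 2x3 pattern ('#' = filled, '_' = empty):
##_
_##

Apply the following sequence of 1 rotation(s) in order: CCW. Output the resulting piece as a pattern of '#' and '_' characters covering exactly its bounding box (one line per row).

Start:
##_
_##
After rotation 1 (CCW):
_#
##
#_

Answer: _#
##
#_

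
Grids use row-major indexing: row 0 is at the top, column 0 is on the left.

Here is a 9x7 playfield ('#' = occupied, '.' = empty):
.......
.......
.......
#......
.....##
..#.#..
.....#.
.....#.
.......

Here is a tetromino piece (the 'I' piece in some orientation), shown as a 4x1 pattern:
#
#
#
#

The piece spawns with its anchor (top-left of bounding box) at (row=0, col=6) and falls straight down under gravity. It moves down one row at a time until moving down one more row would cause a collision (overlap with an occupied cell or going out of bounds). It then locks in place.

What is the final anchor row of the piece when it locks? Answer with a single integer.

Answer: 0

Derivation:
Spawn at (row=0, col=6). Try each row:
  row 0: fits
  row 1: blocked -> lock at row 0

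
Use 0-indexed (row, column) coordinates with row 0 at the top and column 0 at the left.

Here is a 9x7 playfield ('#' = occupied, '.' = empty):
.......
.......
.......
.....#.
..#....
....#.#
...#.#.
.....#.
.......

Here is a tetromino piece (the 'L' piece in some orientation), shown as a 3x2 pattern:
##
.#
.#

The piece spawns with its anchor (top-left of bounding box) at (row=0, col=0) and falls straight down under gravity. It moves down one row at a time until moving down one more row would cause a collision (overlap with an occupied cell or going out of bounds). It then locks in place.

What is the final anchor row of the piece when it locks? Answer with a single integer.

Answer: 6

Derivation:
Spawn at (row=0, col=0). Try each row:
  row 0: fits
  row 1: fits
  row 2: fits
  row 3: fits
  row 4: fits
  row 5: fits
  row 6: fits
  row 7: blocked -> lock at row 6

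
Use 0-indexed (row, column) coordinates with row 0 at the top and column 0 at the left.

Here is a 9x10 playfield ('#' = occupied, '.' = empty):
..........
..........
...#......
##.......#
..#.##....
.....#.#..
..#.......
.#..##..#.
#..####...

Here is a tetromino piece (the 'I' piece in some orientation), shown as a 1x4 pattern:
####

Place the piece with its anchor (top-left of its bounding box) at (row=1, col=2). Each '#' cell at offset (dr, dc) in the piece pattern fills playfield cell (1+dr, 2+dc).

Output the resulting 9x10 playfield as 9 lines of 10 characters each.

Fill (1+0,2+0) = (1,2)
Fill (1+0,2+1) = (1,3)
Fill (1+0,2+2) = (1,4)
Fill (1+0,2+3) = (1,5)

Answer: ..........
..####....
...#......
##.......#
..#.##....
.....#.#..
..#.......
.#..##..#.
#..####...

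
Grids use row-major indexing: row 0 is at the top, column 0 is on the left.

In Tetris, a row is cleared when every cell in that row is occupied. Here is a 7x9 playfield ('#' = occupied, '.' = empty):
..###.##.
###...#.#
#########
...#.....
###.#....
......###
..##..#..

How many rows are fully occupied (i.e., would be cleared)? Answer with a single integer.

Answer: 1

Derivation:
Check each row:
  row 0: 4 empty cells -> not full
  row 1: 4 empty cells -> not full
  row 2: 0 empty cells -> FULL (clear)
  row 3: 8 empty cells -> not full
  row 4: 5 empty cells -> not full
  row 5: 6 empty cells -> not full
  row 6: 6 empty cells -> not full
Total rows cleared: 1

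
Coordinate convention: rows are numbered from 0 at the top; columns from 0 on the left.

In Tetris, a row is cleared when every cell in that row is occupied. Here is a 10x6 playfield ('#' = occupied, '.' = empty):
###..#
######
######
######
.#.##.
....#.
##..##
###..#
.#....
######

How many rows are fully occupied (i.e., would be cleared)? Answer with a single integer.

Check each row:
  row 0: 2 empty cells -> not full
  row 1: 0 empty cells -> FULL (clear)
  row 2: 0 empty cells -> FULL (clear)
  row 3: 0 empty cells -> FULL (clear)
  row 4: 3 empty cells -> not full
  row 5: 5 empty cells -> not full
  row 6: 2 empty cells -> not full
  row 7: 2 empty cells -> not full
  row 8: 5 empty cells -> not full
  row 9: 0 empty cells -> FULL (clear)
Total rows cleared: 4

Answer: 4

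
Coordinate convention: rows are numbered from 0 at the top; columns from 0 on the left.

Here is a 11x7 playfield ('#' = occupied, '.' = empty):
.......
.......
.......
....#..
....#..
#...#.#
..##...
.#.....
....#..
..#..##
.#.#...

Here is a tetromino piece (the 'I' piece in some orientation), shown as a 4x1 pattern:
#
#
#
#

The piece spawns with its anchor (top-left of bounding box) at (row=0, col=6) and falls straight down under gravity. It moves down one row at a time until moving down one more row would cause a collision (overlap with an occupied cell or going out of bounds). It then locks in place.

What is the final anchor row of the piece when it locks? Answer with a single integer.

Spawn at (row=0, col=6). Try each row:
  row 0: fits
  row 1: fits
  row 2: blocked -> lock at row 1

Answer: 1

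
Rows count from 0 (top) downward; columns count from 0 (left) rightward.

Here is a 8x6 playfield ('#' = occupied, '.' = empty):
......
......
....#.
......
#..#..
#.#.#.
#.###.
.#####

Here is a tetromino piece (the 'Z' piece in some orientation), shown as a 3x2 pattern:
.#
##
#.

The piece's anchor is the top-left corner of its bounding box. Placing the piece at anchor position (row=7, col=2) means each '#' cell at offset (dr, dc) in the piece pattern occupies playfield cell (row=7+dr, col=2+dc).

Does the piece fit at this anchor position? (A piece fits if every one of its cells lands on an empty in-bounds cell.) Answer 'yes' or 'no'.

Check each piece cell at anchor (7, 2):
  offset (0,1) -> (7,3): occupied ('#') -> FAIL
  offset (1,0) -> (8,2): out of bounds -> FAIL
  offset (1,1) -> (8,3): out of bounds -> FAIL
  offset (2,0) -> (9,2): out of bounds -> FAIL
All cells valid: no

Answer: no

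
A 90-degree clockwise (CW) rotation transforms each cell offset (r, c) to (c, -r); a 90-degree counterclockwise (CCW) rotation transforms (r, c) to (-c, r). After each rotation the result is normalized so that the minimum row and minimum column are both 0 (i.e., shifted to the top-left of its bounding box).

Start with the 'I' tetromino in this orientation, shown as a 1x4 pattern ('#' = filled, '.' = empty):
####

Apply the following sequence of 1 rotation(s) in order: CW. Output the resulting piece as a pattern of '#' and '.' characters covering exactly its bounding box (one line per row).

Answer: #
#
#
#

Derivation:
Start:
####
After rotation 1 (CW):
#
#
#
#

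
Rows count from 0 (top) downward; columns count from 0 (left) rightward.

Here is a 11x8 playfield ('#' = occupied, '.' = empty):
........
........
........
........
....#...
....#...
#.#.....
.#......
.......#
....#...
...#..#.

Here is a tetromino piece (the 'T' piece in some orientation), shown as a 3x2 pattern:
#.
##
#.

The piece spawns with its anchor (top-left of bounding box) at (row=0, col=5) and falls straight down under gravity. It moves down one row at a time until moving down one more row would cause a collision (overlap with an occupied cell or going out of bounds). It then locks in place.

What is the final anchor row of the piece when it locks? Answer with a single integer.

Answer: 8

Derivation:
Spawn at (row=0, col=5). Try each row:
  row 0: fits
  row 1: fits
  row 2: fits
  row 3: fits
  row 4: fits
  row 5: fits
  row 6: fits
  row 7: fits
  row 8: fits
  row 9: blocked -> lock at row 8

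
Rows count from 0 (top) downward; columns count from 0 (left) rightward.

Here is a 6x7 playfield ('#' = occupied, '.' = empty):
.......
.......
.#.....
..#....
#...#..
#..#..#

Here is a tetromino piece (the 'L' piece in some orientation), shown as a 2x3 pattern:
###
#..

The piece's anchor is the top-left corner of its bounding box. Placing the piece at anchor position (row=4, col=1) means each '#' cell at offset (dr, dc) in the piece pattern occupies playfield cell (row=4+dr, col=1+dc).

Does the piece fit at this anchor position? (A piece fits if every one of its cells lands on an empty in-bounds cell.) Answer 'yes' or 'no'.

Answer: yes

Derivation:
Check each piece cell at anchor (4, 1):
  offset (0,0) -> (4,1): empty -> OK
  offset (0,1) -> (4,2): empty -> OK
  offset (0,2) -> (4,3): empty -> OK
  offset (1,0) -> (5,1): empty -> OK
All cells valid: yes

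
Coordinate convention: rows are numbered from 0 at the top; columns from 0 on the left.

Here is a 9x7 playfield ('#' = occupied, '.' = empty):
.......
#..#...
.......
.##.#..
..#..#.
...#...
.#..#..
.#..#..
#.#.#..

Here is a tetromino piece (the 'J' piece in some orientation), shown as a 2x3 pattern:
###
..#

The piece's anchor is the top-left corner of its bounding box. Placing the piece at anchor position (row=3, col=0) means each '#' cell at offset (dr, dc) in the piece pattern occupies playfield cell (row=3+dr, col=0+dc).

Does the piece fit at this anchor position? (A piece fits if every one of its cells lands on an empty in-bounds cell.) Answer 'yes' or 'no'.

Check each piece cell at anchor (3, 0):
  offset (0,0) -> (3,0): empty -> OK
  offset (0,1) -> (3,1): occupied ('#') -> FAIL
  offset (0,2) -> (3,2): occupied ('#') -> FAIL
  offset (1,2) -> (4,2): occupied ('#') -> FAIL
All cells valid: no

Answer: no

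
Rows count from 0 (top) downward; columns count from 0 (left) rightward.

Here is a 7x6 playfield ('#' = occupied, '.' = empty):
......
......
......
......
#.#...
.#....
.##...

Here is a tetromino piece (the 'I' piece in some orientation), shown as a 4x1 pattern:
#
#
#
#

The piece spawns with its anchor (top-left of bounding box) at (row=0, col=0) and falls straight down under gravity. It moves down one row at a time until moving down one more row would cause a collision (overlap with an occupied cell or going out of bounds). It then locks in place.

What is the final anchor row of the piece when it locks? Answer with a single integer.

Answer: 0

Derivation:
Spawn at (row=0, col=0). Try each row:
  row 0: fits
  row 1: blocked -> lock at row 0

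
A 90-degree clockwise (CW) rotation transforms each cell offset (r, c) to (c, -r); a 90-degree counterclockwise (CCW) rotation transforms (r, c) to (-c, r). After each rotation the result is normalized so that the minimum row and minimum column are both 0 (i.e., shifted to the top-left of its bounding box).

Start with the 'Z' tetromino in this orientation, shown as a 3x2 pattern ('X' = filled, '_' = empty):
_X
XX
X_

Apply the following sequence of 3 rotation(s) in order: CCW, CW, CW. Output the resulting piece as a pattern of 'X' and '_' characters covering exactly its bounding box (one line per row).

Answer: XX_
_XX

Derivation:
Start:
_X
XX
X_
After rotation 1 (CCW):
XX_
_XX
After rotation 2 (CW):
_X
XX
X_
After rotation 3 (CW):
XX_
_XX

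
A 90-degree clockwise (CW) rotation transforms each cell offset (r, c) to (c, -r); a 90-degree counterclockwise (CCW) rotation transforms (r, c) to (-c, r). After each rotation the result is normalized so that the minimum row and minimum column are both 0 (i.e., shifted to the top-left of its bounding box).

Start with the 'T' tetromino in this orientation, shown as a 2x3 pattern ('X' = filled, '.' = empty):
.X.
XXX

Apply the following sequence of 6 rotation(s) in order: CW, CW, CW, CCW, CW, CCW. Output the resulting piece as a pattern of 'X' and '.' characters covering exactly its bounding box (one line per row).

Answer: XXX
.X.

Derivation:
Start:
.X.
XXX
After rotation 1 (CW):
X.
XX
X.
After rotation 2 (CW):
XXX
.X.
After rotation 3 (CW):
.X
XX
.X
After rotation 4 (CCW):
XXX
.X.
After rotation 5 (CW):
.X
XX
.X
After rotation 6 (CCW):
XXX
.X.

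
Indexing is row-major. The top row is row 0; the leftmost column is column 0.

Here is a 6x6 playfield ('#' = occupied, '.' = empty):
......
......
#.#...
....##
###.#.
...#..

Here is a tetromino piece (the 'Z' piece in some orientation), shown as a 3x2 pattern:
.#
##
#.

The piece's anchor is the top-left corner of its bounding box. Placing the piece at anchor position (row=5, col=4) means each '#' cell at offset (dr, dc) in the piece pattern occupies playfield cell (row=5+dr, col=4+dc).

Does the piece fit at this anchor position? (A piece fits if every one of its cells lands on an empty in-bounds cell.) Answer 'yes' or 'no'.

Answer: no

Derivation:
Check each piece cell at anchor (5, 4):
  offset (0,1) -> (5,5): empty -> OK
  offset (1,0) -> (6,4): out of bounds -> FAIL
  offset (1,1) -> (6,5): out of bounds -> FAIL
  offset (2,0) -> (7,4): out of bounds -> FAIL
All cells valid: no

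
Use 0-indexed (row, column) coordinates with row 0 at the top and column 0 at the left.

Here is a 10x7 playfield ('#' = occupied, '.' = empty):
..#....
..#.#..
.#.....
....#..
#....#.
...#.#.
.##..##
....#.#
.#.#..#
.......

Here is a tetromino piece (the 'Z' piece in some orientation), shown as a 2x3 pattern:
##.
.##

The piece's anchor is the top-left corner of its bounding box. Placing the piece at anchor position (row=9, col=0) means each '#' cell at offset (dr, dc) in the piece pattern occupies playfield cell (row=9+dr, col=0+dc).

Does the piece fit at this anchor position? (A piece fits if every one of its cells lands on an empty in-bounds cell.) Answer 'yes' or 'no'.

Answer: no

Derivation:
Check each piece cell at anchor (9, 0):
  offset (0,0) -> (9,0): empty -> OK
  offset (0,1) -> (9,1): empty -> OK
  offset (1,1) -> (10,1): out of bounds -> FAIL
  offset (1,2) -> (10,2): out of bounds -> FAIL
All cells valid: no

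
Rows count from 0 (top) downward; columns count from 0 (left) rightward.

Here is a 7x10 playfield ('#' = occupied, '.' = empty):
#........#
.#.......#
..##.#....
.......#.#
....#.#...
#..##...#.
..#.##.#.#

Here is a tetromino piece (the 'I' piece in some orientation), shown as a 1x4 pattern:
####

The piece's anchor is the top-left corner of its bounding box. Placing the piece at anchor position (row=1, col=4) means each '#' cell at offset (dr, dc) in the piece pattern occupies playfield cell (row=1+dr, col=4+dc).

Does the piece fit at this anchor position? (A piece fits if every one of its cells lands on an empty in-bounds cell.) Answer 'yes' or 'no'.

Answer: yes

Derivation:
Check each piece cell at anchor (1, 4):
  offset (0,0) -> (1,4): empty -> OK
  offset (0,1) -> (1,5): empty -> OK
  offset (0,2) -> (1,6): empty -> OK
  offset (0,3) -> (1,7): empty -> OK
All cells valid: yes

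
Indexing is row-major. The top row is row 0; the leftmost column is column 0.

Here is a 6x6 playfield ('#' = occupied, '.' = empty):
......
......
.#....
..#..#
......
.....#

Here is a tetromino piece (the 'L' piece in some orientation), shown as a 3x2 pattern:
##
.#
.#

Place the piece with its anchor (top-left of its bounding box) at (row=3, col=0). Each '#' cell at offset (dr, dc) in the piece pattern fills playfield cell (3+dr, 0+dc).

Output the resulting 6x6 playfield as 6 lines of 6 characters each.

Fill (3+0,0+0) = (3,0)
Fill (3+0,0+1) = (3,1)
Fill (3+1,0+1) = (4,1)
Fill (3+2,0+1) = (5,1)

Answer: ......
......
.#....
###..#
.#....
.#...#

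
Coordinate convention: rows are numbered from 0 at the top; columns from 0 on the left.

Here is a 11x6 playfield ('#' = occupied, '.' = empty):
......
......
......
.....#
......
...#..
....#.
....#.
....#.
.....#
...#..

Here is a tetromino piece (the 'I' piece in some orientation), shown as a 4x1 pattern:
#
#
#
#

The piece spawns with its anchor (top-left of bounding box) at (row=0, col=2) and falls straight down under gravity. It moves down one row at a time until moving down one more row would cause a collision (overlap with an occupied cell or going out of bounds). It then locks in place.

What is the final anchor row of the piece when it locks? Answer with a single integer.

Spawn at (row=0, col=2). Try each row:
  row 0: fits
  row 1: fits
  row 2: fits
  row 3: fits
  row 4: fits
  row 5: fits
  row 6: fits
  row 7: fits
  row 8: blocked -> lock at row 7

Answer: 7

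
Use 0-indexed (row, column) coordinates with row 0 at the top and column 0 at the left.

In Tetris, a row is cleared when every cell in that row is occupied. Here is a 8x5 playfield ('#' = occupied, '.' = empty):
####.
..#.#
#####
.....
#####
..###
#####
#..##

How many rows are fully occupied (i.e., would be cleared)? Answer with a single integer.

Check each row:
  row 0: 1 empty cell -> not full
  row 1: 3 empty cells -> not full
  row 2: 0 empty cells -> FULL (clear)
  row 3: 5 empty cells -> not full
  row 4: 0 empty cells -> FULL (clear)
  row 5: 2 empty cells -> not full
  row 6: 0 empty cells -> FULL (clear)
  row 7: 2 empty cells -> not full
Total rows cleared: 3

Answer: 3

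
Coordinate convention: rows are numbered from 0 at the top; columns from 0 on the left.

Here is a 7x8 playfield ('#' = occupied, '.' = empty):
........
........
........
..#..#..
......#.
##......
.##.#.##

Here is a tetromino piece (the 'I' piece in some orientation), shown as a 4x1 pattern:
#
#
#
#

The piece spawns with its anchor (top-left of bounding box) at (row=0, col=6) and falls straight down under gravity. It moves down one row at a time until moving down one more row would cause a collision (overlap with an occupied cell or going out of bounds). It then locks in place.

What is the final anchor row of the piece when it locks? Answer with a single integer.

Answer: 0

Derivation:
Spawn at (row=0, col=6). Try each row:
  row 0: fits
  row 1: blocked -> lock at row 0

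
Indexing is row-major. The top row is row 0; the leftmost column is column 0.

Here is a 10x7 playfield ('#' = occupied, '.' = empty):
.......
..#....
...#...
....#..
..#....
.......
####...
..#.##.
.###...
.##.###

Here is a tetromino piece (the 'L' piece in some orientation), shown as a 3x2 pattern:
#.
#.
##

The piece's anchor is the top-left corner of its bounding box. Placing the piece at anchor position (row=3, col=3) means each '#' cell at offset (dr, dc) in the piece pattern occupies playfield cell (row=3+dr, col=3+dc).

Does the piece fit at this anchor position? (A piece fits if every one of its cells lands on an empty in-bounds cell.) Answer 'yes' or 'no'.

Check each piece cell at anchor (3, 3):
  offset (0,0) -> (3,3): empty -> OK
  offset (1,0) -> (4,3): empty -> OK
  offset (2,0) -> (5,3): empty -> OK
  offset (2,1) -> (5,4): empty -> OK
All cells valid: yes

Answer: yes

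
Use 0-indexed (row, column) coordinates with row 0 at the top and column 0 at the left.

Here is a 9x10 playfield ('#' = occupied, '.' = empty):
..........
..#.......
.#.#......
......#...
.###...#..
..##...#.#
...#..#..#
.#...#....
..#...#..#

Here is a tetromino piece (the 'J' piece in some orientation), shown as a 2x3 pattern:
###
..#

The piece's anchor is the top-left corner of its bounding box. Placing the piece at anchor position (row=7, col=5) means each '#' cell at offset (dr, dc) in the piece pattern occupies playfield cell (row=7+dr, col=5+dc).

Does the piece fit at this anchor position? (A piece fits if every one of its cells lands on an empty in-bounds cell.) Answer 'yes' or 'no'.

Answer: no

Derivation:
Check each piece cell at anchor (7, 5):
  offset (0,0) -> (7,5): occupied ('#') -> FAIL
  offset (0,1) -> (7,6): empty -> OK
  offset (0,2) -> (7,7): empty -> OK
  offset (1,2) -> (8,7): empty -> OK
All cells valid: no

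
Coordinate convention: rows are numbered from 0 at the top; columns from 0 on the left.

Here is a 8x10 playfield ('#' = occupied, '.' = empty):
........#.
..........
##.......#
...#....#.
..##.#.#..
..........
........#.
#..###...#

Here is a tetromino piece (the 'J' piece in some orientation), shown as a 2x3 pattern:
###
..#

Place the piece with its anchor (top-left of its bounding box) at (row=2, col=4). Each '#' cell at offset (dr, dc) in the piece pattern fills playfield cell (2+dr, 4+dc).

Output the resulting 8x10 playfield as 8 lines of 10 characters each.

Answer: ........#.
..........
##..###..#
...#..#.#.
..##.#.#..
..........
........#.
#..###...#

Derivation:
Fill (2+0,4+0) = (2,4)
Fill (2+0,4+1) = (2,5)
Fill (2+0,4+2) = (2,6)
Fill (2+1,4+2) = (3,6)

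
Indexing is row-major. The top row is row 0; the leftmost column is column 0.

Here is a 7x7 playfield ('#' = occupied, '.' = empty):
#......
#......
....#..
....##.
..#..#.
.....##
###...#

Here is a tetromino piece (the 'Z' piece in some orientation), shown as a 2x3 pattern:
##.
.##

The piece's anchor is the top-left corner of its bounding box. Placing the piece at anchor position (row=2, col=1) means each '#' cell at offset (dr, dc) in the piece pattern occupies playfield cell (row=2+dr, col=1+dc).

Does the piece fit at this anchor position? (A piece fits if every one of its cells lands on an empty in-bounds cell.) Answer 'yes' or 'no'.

Check each piece cell at anchor (2, 1):
  offset (0,0) -> (2,1): empty -> OK
  offset (0,1) -> (2,2): empty -> OK
  offset (1,1) -> (3,2): empty -> OK
  offset (1,2) -> (3,3): empty -> OK
All cells valid: yes

Answer: yes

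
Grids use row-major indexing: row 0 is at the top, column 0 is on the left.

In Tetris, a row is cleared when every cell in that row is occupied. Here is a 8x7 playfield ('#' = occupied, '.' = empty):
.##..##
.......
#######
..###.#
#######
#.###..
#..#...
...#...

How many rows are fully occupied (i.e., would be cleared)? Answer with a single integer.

Answer: 2

Derivation:
Check each row:
  row 0: 3 empty cells -> not full
  row 1: 7 empty cells -> not full
  row 2: 0 empty cells -> FULL (clear)
  row 3: 3 empty cells -> not full
  row 4: 0 empty cells -> FULL (clear)
  row 5: 3 empty cells -> not full
  row 6: 5 empty cells -> not full
  row 7: 6 empty cells -> not full
Total rows cleared: 2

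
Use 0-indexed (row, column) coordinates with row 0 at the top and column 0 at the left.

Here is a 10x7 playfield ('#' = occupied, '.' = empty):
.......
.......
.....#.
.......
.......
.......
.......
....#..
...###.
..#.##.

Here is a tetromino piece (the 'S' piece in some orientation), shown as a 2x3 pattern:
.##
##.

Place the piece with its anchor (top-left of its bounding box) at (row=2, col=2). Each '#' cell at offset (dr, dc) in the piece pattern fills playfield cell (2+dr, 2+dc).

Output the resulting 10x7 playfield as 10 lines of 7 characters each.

Fill (2+0,2+1) = (2,3)
Fill (2+0,2+2) = (2,4)
Fill (2+1,2+0) = (3,2)
Fill (2+1,2+1) = (3,3)

Answer: .......
.......
...###.
..##...
.......
.......
.......
....#..
...###.
..#.##.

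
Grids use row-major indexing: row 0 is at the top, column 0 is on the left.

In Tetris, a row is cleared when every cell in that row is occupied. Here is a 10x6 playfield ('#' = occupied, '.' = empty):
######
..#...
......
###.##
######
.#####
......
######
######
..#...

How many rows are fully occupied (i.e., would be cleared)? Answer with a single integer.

Answer: 4

Derivation:
Check each row:
  row 0: 0 empty cells -> FULL (clear)
  row 1: 5 empty cells -> not full
  row 2: 6 empty cells -> not full
  row 3: 1 empty cell -> not full
  row 4: 0 empty cells -> FULL (clear)
  row 5: 1 empty cell -> not full
  row 6: 6 empty cells -> not full
  row 7: 0 empty cells -> FULL (clear)
  row 8: 0 empty cells -> FULL (clear)
  row 9: 5 empty cells -> not full
Total rows cleared: 4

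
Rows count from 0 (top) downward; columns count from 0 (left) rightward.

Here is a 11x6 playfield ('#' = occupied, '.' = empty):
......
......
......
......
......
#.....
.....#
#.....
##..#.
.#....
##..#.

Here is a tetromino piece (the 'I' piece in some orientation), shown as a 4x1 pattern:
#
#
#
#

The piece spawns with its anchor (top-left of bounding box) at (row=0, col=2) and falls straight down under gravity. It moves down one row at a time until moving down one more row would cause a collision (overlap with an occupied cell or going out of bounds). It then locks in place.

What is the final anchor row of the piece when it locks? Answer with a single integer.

Spawn at (row=0, col=2). Try each row:
  row 0: fits
  row 1: fits
  row 2: fits
  row 3: fits
  row 4: fits
  row 5: fits
  row 6: fits
  row 7: fits
  row 8: blocked -> lock at row 7

Answer: 7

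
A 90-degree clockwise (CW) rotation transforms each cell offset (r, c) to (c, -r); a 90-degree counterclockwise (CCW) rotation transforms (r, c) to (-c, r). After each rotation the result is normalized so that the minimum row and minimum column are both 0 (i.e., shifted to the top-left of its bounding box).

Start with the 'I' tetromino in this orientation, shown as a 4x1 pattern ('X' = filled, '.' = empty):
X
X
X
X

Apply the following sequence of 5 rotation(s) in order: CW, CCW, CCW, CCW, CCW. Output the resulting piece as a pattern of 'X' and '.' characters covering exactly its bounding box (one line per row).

Start:
X
X
X
X
After rotation 1 (CW):
XXXX
After rotation 2 (CCW):
X
X
X
X
After rotation 3 (CCW):
XXXX
After rotation 4 (CCW):
X
X
X
X
After rotation 5 (CCW):
XXXX

Answer: XXXX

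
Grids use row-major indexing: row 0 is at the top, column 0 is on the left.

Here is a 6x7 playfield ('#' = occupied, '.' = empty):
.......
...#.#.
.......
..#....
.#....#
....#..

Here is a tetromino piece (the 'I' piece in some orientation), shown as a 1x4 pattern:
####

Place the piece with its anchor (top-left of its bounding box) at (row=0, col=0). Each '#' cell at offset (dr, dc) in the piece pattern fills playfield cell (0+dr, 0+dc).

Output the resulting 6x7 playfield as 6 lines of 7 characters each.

Fill (0+0,0+0) = (0,0)
Fill (0+0,0+1) = (0,1)
Fill (0+0,0+2) = (0,2)
Fill (0+0,0+3) = (0,3)

Answer: ####...
...#.#.
.......
..#....
.#....#
....#..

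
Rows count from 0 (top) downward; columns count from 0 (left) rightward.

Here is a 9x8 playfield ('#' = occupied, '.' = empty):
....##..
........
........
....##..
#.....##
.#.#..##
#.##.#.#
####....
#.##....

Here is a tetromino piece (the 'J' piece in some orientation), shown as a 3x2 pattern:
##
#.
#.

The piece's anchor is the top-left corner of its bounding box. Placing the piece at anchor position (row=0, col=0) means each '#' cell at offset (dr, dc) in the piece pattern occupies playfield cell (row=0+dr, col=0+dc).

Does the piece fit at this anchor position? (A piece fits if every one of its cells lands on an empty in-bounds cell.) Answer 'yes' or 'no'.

Answer: yes

Derivation:
Check each piece cell at anchor (0, 0):
  offset (0,0) -> (0,0): empty -> OK
  offset (0,1) -> (0,1): empty -> OK
  offset (1,0) -> (1,0): empty -> OK
  offset (2,0) -> (2,0): empty -> OK
All cells valid: yes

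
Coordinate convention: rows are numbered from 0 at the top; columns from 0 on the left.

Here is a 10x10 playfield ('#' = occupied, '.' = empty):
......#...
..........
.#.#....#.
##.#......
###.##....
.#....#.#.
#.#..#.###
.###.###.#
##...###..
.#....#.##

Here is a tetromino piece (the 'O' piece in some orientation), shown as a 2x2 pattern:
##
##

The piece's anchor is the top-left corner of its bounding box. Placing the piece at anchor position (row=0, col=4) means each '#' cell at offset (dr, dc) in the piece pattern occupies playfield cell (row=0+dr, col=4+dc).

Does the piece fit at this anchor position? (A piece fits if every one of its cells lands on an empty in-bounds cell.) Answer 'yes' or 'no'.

Check each piece cell at anchor (0, 4):
  offset (0,0) -> (0,4): empty -> OK
  offset (0,1) -> (0,5): empty -> OK
  offset (1,0) -> (1,4): empty -> OK
  offset (1,1) -> (1,5): empty -> OK
All cells valid: yes

Answer: yes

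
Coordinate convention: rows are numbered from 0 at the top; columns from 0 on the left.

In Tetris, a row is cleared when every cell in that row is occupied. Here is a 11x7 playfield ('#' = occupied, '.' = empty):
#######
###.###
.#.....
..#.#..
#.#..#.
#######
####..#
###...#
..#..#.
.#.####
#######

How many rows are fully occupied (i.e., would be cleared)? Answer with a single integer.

Answer: 3

Derivation:
Check each row:
  row 0: 0 empty cells -> FULL (clear)
  row 1: 1 empty cell -> not full
  row 2: 6 empty cells -> not full
  row 3: 5 empty cells -> not full
  row 4: 4 empty cells -> not full
  row 5: 0 empty cells -> FULL (clear)
  row 6: 2 empty cells -> not full
  row 7: 3 empty cells -> not full
  row 8: 5 empty cells -> not full
  row 9: 2 empty cells -> not full
  row 10: 0 empty cells -> FULL (clear)
Total rows cleared: 3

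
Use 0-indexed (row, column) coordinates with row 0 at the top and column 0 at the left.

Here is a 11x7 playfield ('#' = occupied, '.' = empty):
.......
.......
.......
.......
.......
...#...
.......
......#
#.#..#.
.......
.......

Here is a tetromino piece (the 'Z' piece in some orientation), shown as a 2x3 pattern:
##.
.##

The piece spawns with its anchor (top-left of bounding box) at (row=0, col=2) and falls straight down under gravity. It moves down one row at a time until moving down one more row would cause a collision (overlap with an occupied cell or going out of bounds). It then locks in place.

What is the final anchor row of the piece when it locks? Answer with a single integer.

Spawn at (row=0, col=2). Try each row:
  row 0: fits
  row 1: fits
  row 2: fits
  row 3: fits
  row 4: blocked -> lock at row 3

Answer: 3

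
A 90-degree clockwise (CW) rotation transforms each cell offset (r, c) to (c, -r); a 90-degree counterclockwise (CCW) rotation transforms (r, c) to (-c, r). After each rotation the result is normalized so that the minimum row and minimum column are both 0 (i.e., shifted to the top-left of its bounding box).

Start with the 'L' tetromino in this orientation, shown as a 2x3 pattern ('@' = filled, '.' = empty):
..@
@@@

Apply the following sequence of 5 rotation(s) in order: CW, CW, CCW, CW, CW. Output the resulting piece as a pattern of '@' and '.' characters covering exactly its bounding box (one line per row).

Answer: @@
.@
.@

Derivation:
Start:
..@
@@@
After rotation 1 (CW):
@.
@.
@@
After rotation 2 (CW):
@@@
@..
After rotation 3 (CCW):
@.
@.
@@
After rotation 4 (CW):
@@@
@..
After rotation 5 (CW):
@@
.@
.@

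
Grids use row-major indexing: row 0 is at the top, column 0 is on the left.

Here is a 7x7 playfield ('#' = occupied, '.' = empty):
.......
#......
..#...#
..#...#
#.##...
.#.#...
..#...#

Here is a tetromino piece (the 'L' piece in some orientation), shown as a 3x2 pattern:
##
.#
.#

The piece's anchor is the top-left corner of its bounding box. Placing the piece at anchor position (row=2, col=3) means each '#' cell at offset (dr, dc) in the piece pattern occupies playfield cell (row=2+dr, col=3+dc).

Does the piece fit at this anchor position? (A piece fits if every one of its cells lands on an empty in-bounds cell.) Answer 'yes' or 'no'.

Check each piece cell at anchor (2, 3):
  offset (0,0) -> (2,3): empty -> OK
  offset (0,1) -> (2,4): empty -> OK
  offset (1,1) -> (3,4): empty -> OK
  offset (2,1) -> (4,4): empty -> OK
All cells valid: yes

Answer: yes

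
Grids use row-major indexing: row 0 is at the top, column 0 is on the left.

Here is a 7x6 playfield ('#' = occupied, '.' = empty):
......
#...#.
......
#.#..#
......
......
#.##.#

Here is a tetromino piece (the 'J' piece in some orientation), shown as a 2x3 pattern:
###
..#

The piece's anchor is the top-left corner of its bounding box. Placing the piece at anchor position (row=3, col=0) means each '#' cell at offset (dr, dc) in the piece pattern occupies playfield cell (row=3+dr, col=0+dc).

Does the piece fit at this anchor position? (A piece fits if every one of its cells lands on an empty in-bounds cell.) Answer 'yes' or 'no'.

Answer: no

Derivation:
Check each piece cell at anchor (3, 0):
  offset (0,0) -> (3,0): occupied ('#') -> FAIL
  offset (0,1) -> (3,1): empty -> OK
  offset (0,2) -> (3,2): occupied ('#') -> FAIL
  offset (1,2) -> (4,2): empty -> OK
All cells valid: no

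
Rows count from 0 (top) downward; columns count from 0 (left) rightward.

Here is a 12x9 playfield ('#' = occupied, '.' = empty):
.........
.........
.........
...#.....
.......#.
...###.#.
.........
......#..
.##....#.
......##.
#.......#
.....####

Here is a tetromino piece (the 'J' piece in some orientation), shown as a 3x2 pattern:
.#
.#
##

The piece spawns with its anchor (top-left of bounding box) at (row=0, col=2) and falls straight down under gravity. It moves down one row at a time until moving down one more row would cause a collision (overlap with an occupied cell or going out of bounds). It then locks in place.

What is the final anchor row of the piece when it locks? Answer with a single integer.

Spawn at (row=0, col=2). Try each row:
  row 0: fits
  row 1: blocked -> lock at row 0

Answer: 0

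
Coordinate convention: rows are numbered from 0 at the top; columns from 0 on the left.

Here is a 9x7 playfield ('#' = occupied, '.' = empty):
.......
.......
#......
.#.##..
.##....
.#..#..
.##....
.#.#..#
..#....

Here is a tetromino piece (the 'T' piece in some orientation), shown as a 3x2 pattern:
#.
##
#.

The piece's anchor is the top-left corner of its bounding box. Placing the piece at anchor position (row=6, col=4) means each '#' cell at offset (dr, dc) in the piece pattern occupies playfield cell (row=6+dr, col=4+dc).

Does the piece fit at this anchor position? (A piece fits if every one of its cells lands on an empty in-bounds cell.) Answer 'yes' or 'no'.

Check each piece cell at anchor (6, 4):
  offset (0,0) -> (6,4): empty -> OK
  offset (1,0) -> (7,4): empty -> OK
  offset (1,1) -> (7,5): empty -> OK
  offset (2,0) -> (8,4): empty -> OK
All cells valid: yes

Answer: yes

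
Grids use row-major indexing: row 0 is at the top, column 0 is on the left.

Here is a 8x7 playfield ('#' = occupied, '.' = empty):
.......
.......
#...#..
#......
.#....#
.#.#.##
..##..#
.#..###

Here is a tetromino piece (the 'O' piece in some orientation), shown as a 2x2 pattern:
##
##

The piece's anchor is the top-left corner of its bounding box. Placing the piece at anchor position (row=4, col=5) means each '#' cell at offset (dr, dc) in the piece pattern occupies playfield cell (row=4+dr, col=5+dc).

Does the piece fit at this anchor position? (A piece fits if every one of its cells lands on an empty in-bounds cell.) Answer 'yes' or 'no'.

Check each piece cell at anchor (4, 5):
  offset (0,0) -> (4,5): empty -> OK
  offset (0,1) -> (4,6): occupied ('#') -> FAIL
  offset (1,0) -> (5,5): occupied ('#') -> FAIL
  offset (1,1) -> (5,6): occupied ('#') -> FAIL
All cells valid: no

Answer: no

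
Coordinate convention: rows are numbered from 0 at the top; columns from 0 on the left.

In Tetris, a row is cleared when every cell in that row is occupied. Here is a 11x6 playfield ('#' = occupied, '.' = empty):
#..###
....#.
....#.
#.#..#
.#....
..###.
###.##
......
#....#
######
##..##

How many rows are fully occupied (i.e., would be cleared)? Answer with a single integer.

Answer: 1

Derivation:
Check each row:
  row 0: 2 empty cells -> not full
  row 1: 5 empty cells -> not full
  row 2: 5 empty cells -> not full
  row 3: 3 empty cells -> not full
  row 4: 5 empty cells -> not full
  row 5: 3 empty cells -> not full
  row 6: 1 empty cell -> not full
  row 7: 6 empty cells -> not full
  row 8: 4 empty cells -> not full
  row 9: 0 empty cells -> FULL (clear)
  row 10: 2 empty cells -> not full
Total rows cleared: 1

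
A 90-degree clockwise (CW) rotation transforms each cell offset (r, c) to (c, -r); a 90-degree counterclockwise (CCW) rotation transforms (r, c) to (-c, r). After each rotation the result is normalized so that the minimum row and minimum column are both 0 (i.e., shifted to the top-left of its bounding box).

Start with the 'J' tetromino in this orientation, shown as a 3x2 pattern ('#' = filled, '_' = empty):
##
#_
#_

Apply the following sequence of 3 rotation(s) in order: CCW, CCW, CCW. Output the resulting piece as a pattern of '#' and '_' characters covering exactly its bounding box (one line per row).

Answer: ###
__#

Derivation:
Start:
##
#_
#_
After rotation 1 (CCW):
#__
###
After rotation 2 (CCW):
_#
_#
##
After rotation 3 (CCW):
###
__#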